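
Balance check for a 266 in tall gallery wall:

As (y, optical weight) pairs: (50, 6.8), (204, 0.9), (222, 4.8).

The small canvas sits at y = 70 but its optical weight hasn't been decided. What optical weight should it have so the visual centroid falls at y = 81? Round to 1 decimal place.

w ≈ 52.4

Existing Σw = 12.5 (6.8 + 0.9 + 4.8); existing moment 6.8·50 + 0.9·204 + 4.8·222 = 1589.2.
For the centroid to hit 81: (1589.2 + w·70) / (12.5 + w) = 81.
So w = (81·12.5 − 1589.2)/(70 − 81) = -576.7/-11 ≈ 52.43.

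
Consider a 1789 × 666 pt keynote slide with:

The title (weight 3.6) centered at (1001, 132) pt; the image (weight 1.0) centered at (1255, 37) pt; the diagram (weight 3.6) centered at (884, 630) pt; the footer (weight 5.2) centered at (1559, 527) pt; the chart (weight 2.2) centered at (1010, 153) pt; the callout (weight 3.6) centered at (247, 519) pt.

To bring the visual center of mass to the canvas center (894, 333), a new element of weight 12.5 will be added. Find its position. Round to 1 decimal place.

After adding the new element, total weight = 3.6 + 1.0 + 3.6 + 5.2 + 2.2 + 3.6 + 12.5 = 31.7.
x: need Σw·x = 31.7·894 = 28339.8. Existing = 3.6·1001 + 1.0·1255 + 3.6·884 + 5.2·1559 + 2.2·1010 + 3.6·247 = 19259.0. Remainder 9080.8 / 12.5 ≈ 726.46.
y: need Σw·y = 31.7·333 = 10556.1. Existing = 3.6·132 + 1.0·37 + 3.6·630 + 5.2·527 + 2.2·153 + 3.6·519 = 7725.6. Remainder 2830.5 / 12.5 ≈ 226.44.

(726.5, 226.4)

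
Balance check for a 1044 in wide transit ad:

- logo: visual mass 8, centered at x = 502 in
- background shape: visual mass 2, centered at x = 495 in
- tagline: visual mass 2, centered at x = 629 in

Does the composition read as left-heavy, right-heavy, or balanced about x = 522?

balanced

Weights sum to 8 + 2 + 2 = 12.
x-moment: 8·502 + 2·495 + 2·629 = 6264; centroid 6264/12 ≈ 522.00.
That equals the midline 522 — balanced.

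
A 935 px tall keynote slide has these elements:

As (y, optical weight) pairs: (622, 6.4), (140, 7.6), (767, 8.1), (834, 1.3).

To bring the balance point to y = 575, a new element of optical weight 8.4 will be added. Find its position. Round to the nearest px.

y ≈ 708

After adding the new element, total weight = 6.4 + 7.6 + 8.1 + 1.3 + 8.4 = 31.8.
y: target moment 31.8×575 = 18285.0; current 6.4·622 + 7.6·140 + 8.1·767 + 1.3·834 = 12341.7; the new element supplies 5943.3, so y = 5943.3/8.4 ≈ 707.54.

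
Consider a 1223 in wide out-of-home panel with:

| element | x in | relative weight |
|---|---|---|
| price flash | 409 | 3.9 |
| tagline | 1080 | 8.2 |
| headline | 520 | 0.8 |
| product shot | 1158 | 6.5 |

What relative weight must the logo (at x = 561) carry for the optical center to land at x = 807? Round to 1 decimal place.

w ≈ 11.1

Existing Σw = 19.4 (3.9 + 8.2 + 0.8 + 6.5); existing moment 3.9·409 + 8.2·1080 + 0.8·520 + 6.5·1158 = 18394.1.
Set Σw·x/Σw = 807: (18394.1 + 561w) = 807·(19.4 + w).
Solving: w = (807·19.4 − 18394.1) / (561 − 807) = -2738.3 / -246 ≈ 11.13.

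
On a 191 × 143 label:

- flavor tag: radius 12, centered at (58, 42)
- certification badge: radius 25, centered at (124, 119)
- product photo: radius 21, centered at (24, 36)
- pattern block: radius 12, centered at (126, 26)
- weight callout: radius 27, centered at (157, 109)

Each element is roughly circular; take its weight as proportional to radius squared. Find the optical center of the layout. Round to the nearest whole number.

(110, 86)

Weights ∝ r²: flavor tag 12² = 144, certification badge 25² = 625, product photo 21² = 441, pattern block 12² = 144, weight callout 27² = 729; Σw = 2083.
x: (144·58 + 625·124 + 441·24 + 144·126 + 729·157) / 2083 = 229033 / 2083 ≈ 109.95
y: (144·42 + 625·119 + 441·36 + 144·26 + 729·109) / 2083 = 179504 / 2083 ≈ 86.18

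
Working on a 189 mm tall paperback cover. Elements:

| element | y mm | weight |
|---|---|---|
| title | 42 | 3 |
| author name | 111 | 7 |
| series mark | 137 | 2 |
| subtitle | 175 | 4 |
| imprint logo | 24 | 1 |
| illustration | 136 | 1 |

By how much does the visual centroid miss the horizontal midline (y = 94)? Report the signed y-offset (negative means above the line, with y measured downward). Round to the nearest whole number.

Weights sum to 3 + 7 + 2 + 4 + 1 + 1 = 18.
y: moment 2037 / weight 18 ≈ 113.17
Difference: 113.17 − 94 ≈ 19.17.

≈ 19 mm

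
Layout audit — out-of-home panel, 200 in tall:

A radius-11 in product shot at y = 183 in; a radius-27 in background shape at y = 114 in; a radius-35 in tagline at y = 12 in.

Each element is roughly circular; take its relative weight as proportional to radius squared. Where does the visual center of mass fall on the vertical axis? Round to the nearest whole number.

r² weights: product shot 11² = 121, background shape 27² = 729, tagline 35² = 1225. Total = 2075.
y-moment: 121·183 + 729·114 + 1225·12 = 119949; centroid 119949/2075 ≈ 57.81.

y ≈ 58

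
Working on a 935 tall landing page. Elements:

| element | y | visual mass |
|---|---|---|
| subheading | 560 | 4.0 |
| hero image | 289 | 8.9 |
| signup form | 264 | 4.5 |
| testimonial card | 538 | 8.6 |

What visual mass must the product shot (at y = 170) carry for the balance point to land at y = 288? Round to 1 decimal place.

w ≈ 26.6

Known weights sum to 4.0 + 8.9 + 4.5 + 8.6 = 26.0; their moment is 4.0·560 + 8.9·289 + 4.5·264 + 8.6·538 = 10626.9.
For the centroid to hit 288: (10626.9 + w·170) / (26.0 + w) = 288.
Rearranging, w·(170 − 288) = 288·26.0 − 10626.9 = -3138.9, so w ≈ -3138.9/-118 = 26.60.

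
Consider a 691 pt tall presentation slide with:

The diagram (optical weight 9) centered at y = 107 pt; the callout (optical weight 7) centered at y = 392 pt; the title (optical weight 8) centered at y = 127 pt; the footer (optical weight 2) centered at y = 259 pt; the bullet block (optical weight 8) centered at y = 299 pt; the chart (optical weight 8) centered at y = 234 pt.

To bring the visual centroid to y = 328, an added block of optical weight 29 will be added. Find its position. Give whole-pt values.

y ≈ 475

New total weight: (9 + 7 + 8 + 2 + 8 + 8) + 29 = 71.
Along y: (9505 + 29·y) / 71 = 328 (existing moment 9·107 + 7·392 + 8·127 + 2·259 + 8·299 + 8·234 = 9505) ⇒ y = (23288 − 9505) / 29 ≈ 475.28.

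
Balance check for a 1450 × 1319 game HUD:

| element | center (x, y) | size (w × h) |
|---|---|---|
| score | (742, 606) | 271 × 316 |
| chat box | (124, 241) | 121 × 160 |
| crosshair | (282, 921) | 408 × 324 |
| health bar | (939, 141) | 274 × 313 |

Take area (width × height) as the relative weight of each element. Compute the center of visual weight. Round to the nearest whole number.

Areas: score 271·316 = 85636, chat box 121·160 = 19360, crosshair 408·324 = 132192, health bar 274·313 = 85762. Total weight = 322950.
Σw·x = 85636·742 + 19360·124 + 132192·282 + 85762·939 = 183751214, so x̄ = 183751214/322950 ≈ 568.98.
Σw·y = 85636·606 + 19360·241 + 132192·921 + 85762·141 = 190402450, so ȳ = 190402450/322950 ≈ 589.57.

(569, 590)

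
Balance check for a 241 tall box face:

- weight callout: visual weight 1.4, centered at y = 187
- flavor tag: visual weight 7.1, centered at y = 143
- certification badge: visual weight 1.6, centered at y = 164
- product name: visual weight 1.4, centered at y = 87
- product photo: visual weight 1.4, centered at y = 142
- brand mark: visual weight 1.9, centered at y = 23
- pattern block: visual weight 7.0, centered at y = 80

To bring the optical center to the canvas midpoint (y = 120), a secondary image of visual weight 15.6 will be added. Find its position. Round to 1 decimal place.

y ≈ 129.8

New total weight: (1.4 + 7.1 + 1.6 + 1.4 + 1.4 + 1.9 + 7.0) + 15.6 = 37.4.
Along y: (2463.8 + 15.6·y) / 37.4 = 120 (existing moment 1.4·187 + 7.1·143 + 1.6·164 + 1.4·87 + 1.4·142 + 1.9·23 + 7.0·80 = 2463.8) ⇒ y = (4488.0 − 2463.8) / 15.6 ≈ 129.76.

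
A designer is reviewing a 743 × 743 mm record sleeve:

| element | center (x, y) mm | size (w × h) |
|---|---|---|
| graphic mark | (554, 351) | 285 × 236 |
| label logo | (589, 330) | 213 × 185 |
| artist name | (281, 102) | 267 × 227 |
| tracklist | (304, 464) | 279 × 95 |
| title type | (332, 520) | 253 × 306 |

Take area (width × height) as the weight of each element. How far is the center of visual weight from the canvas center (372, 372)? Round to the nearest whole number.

≈ 43 mm

Areas → weights: graphic mark 285·236 = 67260, label logo 213·185 = 39405, artist name 267·227 = 60609, tracklist 279·95 = 26505, title type 253·306 = 77418; Σw = 271197.
Σw·x = 67260·554 + 39405·589 + 60609·281 + 26505·304 + 77418·332 = 111263010, so x̄ = 111263010/271197 ≈ 410.27.
Σw·y = 67260·351 + 39405·330 + 60609·102 + 26505·464 + 77418·520 = 95349708, so ȳ = 95349708/271197 ≈ 351.59.
From (372, 372): dx = 38.27, dy = -20.41, so the distance is √(dx²+dy²) ≈ 43.37.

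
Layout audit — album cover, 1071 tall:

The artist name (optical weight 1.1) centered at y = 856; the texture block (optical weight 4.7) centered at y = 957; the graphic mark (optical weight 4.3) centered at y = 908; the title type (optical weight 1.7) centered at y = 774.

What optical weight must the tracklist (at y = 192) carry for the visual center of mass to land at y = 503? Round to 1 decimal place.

w ≈ 15.2

Known weights sum to 1.1 + 4.7 + 4.3 + 1.7 = 11.8; their moment is 1.1·856 + 4.7·957 + 4.3·908 + 1.7·774 = 10659.7.
Balance at y = 503 requires (10659.7 + w·192) / (11.8 + w) = 503.
So w = (503·11.8 − 10659.7)/(192 − 503) = -4724.3/-311 ≈ 15.19.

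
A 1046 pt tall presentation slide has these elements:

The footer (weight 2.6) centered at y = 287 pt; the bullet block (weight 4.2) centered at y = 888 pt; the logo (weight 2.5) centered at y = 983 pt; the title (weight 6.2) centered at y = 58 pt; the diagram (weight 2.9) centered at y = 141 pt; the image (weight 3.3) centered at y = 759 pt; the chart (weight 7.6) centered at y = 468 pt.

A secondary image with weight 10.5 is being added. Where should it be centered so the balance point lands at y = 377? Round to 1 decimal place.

After adding the secondary image, total weight = 2.6 + 4.2 + 2.5 + 6.2 + 2.9 + 3.3 + 7.6 + 10.5 = 39.8.
Along y: (13763.3 + 10.5·y) / 39.8 = 377 (existing moment 2.6·287 + 4.2·888 + 2.5·983 + 6.2·58 + 2.9·141 + 3.3·759 + 7.6·468 = 13763.3) ⇒ y = (15004.6 − 13763.3) / 10.5 ≈ 118.22.

y ≈ 118.2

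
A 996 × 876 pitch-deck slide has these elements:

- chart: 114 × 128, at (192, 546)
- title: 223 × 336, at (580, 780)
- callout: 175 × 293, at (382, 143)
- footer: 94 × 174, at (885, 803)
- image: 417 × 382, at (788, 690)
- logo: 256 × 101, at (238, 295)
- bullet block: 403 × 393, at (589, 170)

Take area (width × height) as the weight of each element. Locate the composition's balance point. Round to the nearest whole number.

(610, 462)

Taking area as weight: chart 114·128 = 14592, title 223·336 = 74928, callout 175·293 = 51275, footer 94·174 = 16356, image 417·382 = 159294, logo 256·101 = 25856, bullet block 403·393 = 158379. Sum 500680.
x-moment: 14592·192 + 74928·580 + 51275·382 + 16356·885 + 159294·788 + 25856·238 + 158379·589 = 305284645; centroid 305284645/500680 ≈ 609.74.
y-moment: 14592·546 + 74928·780 + 51275·143 + 16356·803 + 159294·690 + 25856·295 + 158379·170 = 231342075; centroid 231342075/500680 ≈ 462.06.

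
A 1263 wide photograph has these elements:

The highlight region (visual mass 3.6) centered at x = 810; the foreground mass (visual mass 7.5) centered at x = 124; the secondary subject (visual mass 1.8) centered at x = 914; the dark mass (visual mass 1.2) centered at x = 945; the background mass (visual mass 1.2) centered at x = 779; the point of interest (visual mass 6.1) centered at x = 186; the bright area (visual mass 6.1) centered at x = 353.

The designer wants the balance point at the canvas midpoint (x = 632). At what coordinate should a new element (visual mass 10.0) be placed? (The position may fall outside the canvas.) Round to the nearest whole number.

New total weight: (3.6 + 7.5 + 1.8 + 1.2 + 1.2 + 6.1 + 6.1) + 10.0 = 37.5.
x: need Σw·x = 37.5·632 = 23700.0. Existing = 3.6·810 + 7.5·124 + 1.8·914 + 1.2·945 + 1.2·779 + 6.1·186 + 6.1·353 = 10847.9. Remainder 12852.1 / 10.0 ≈ 1285.21.

x ≈ 1285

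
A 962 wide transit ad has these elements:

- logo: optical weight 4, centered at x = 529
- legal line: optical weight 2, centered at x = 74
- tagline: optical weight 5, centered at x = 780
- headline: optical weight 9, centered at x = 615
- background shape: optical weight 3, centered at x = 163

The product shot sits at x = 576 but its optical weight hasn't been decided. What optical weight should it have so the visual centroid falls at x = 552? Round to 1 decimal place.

Known weights sum to 4 + 2 + 5 + 9 + 3 = 23; their moment is 4·529 + 2·74 + 5·780 + 9·615 + 3·163 = 12188.
For the centroid to hit 552: (12188 + w·576) / (23 + w) = 552.
So w = (552·23 − 12188)/(576 − 552) = 508/24 ≈ 21.17.

w ≈ 21.2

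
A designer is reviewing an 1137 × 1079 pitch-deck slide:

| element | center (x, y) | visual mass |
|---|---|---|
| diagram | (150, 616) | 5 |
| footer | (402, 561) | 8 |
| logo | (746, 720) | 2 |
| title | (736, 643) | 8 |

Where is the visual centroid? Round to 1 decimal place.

(493.3, 615.3)

Weights sum to 5 + 8 + 2 + 8 = 23.
Σw·x = 5·150 + 8·402 + 2·746 + 8·736 = 11346, so x̄ = 11346/23 ≈ 493.30.
Σw·y = 5·616 + 8·561 + 2·720 + 8·643 = 14152, so ȳ = 14152/23 ≈ 615.30.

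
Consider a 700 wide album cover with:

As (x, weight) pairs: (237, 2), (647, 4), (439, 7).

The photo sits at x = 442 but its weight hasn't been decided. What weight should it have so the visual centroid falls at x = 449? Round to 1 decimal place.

Existing Σw = 13 (2 + 4 + 7); existing moment 2·237 + 4·647 + 7·439 = 6135.
Balance at x = 449 requires (6135 + w·442) / (13 + w) = 449.
Rearranging, w·(442 − 449) = 449·13 − 6135 = -298, so w ≈ -298/-7 = 42.57.

w ≈ 42.6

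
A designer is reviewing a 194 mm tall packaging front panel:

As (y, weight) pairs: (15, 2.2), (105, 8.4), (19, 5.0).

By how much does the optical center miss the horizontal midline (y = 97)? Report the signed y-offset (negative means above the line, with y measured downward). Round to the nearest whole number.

≈ -32 mm

Weights sum to 2.2 + 8.4 + 5.0 = 15.6.
y-moment: 2.2·15 + 8.4·105 + 5.0·19 = 1010.0; centroid 1010.0/15.6 ≈ 64.74.
Against y = 97, that's 64.74 − 97 = -32.26.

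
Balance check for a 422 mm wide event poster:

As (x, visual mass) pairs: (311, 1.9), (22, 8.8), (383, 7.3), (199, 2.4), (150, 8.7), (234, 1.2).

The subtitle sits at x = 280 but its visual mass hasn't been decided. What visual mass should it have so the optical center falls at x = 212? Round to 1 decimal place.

Existing Σw = 30.3 (1.9 + 8.8 + 7.3 + 2.4 + 8.7 + 1.2); existing moment 1.9·311 + 8.8·22 + 7.3·383 + 2.4·199 + 8.7·150 + 1.2·234 = 5643.8.
Set Σw·x/Σw = 212: (5643.8 + 280w) = 212·(30.3 + w).
Solving: w = (212·30.3 − 5643.8) / (280 − 212) = 779.8 / 68 ≈ 11.47.

w ≈ 11.5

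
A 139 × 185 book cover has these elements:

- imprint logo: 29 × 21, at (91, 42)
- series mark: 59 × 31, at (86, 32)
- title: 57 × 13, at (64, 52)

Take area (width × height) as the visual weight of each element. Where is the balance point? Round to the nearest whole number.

(82, 39)

Taking area as weight: imprint logo 29·21 = 609, series mark 59·31 = 1829, title 57·13 = 741. Sum 3179.
Σw·x = 609·91 + 1829·86 + 741·64 = 260137, so x̄ = 260137/3179 ≈ 81.83.
Σw·y = 609·42 + 1829·32 + 741·52 = 122638, so ȳ = 122638/3179 ≈ 38.58.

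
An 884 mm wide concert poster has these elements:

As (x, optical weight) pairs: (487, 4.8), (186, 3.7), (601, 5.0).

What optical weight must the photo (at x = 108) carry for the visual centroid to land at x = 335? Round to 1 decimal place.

Existing Σw = 13.5 (4.8 + 3.7 + 5.0); existing moment 4.8·487 + 3.7·186 + 5.0·601 = 6030.8.
Balance at x = 335 requires (6030.8 + w·108) / (13.5 + w) = 335.
So w = (335·13.5 − 6030.8)/(108 − 335) = -1508.3/-227 ≈ 6.64.

w ≈ 6.6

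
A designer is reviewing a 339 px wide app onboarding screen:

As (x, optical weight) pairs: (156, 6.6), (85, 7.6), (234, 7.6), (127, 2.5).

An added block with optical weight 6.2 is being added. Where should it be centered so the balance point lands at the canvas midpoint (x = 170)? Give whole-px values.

x ≈ 228

After adding the added block, total weight = 6.6 + 7.6 + 7.6 + 2.5 + 6.2 = 30.5.
x: need Σw·x = 30.5·170 = 5185.0. Existing = 6.6·156 + 7.6·85 + 7.6·234 + 2.5·127 = 3771.5. Remainder 1413.5 / 6.2 ≈ 227.98.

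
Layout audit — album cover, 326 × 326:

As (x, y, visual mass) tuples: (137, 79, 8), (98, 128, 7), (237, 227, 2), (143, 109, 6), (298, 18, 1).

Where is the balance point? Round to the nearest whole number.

(142, 111)

Weights sum to 8 + 7 + 2 + 6 + 1 = 24.
x-moment: 8·137 + 7·98 + 2·237 + 6·143 + 1·298 = 3412; centroid 3412/24 ≈ 142.17.
y-moment: 8·79 + 7·128 + 2·227 + 6·109 + 1·18 = 2654; centroid 2654/24 ≈ 110.58.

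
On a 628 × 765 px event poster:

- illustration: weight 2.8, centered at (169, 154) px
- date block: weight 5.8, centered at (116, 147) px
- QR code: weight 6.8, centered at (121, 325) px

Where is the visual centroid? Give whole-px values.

(128, 227)

Total weight = 2.8 + 5.8 + 6.8 = 15.4.
Σw·x = 2.8·169 + 5.8·116 + 6.8·121 = 1968.8, so x̄ = 1968.8/15.4 ≈ 127.84.
Σw·y = 2.8·154 + 5.8·147 + 6.8·325 = 3493.8, so ȳ = 3493.8/15.4 ≈ 226.87.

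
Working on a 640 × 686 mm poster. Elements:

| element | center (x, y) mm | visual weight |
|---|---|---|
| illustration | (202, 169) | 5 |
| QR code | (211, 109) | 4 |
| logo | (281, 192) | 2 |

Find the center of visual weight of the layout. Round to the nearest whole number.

Σw = 5 + 4 + 2 = 11.
x-moment: 5·202 + 4·211 + 2·281 = 2416; centroid 2416/11 ≈ 219.64.
y-moment: 5·169 + 4·109 + 2·192 = 1665; centroid 1665/11 ≈ 151.36.

(220, 151)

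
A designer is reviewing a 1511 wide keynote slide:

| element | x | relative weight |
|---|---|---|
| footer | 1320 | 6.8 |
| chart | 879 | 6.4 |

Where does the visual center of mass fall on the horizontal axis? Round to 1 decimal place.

Weights sum to 6.8 + 6.4 = 13.2.
Σw·x = 6.8·1320 + 6.4·879 = 14601.6, so x̄ = 14601.6/13.2 ≈ 1106.18.

x ≈ 1106.2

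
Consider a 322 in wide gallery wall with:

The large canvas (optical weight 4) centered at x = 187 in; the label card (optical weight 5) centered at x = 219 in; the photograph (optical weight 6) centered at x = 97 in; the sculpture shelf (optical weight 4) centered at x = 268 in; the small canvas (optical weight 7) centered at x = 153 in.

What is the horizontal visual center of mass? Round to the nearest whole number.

x ≈ 176

Weights sum to 4 + 5 + 6 + 4 + 7 = 26.
x-moment: 4·187 + 5·219 + 6·97 + 4·268 + 7·153 = 4568; centroid 4568/26 ≈ 175.69.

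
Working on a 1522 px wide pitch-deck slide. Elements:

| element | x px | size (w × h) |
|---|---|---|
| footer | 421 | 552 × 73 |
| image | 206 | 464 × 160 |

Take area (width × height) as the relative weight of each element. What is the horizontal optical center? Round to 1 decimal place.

x ≈ 281.6

Areas → weights: footer 552·73 = 40296, image 464·160 = 74240; Σw = 114536.
x: (40296·421 + 74240·206) / 114536 = 32258056 / 114536 ≈ 281.64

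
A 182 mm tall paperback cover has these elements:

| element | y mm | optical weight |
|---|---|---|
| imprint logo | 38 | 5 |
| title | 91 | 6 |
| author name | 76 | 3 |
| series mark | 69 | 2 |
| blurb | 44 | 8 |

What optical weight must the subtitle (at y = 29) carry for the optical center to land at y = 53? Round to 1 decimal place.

Known weights sum to 5 + 6 + 3 + 2 + 8 = 24; their moment is 5·38 + 6·91 + 3·76 + 2·69 + 8·44 = 1454.
Balance at y = 53 requires (1454 + w·29) / (24 + w) = 53.
Solving: w = (53·24 − 1454) / (29 − 53) = -182 / -24 ≈ 7.58.

w ≈ 7.6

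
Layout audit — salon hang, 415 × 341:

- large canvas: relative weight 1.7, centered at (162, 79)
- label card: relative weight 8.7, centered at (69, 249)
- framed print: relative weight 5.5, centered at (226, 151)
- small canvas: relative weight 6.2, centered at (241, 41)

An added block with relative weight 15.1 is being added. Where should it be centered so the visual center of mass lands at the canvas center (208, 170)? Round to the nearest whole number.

After adding the added block, total weight = 1.7 + 8.7 + 5.5 + 6.2 + 15.1 = 37.2.
Along x: (3612.9 + 15.1·x) / 37.2 = 208 (existing moment 1.7·162 + 8.7·69 + 5.5·226 + 6.2·241 = 3612.9) ⇒ x = (7737.6 − 3612.9) / 15.1 ≈ 273.16.
Along y: (3385.3 + 15.1·y) / 37.2 = 170 (existing moment 1.7·79 + 8.7·249 + 5.5·151 + 6.2·41 = 3385.3) ⇒ y = (6324.0 − 3385.3) / 15.1 ≈ 194.62.

(273, 195)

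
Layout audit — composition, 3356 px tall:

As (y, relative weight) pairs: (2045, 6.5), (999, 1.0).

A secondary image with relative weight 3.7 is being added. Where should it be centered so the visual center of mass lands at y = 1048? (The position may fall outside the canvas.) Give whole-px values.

New total weight: (6.5 + 1.0) + 3.7 = 11.2.
y: need Σw·y = 11.2·1048 = 11737.6. Existing = 6.5·2045 + 1.0·999 = 14291.5. Remainder -2553.9 / 3.7 ≈ -690.24.

y ≈ -690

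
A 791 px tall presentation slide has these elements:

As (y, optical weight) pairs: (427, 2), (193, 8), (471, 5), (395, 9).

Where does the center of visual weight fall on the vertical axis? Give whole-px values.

Σw = 2 + 8 + 5 + 9 = 24.
y: (2·427 + 8·193 + 5·471 + 9·395) / 24 = 8308 / 24 ≈ 346.17

y ≈ 346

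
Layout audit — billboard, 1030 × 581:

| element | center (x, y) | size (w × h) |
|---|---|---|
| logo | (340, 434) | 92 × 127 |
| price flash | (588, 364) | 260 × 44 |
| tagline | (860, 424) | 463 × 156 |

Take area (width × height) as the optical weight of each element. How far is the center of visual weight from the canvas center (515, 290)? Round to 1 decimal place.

≈ 279.7

Areas: logo 92·127 = 11684, price flash 260·44 = 11440, tagline 463·156 = 72228. Total weight = 95352.
x: (11684·340 + 11440·588 + 72228·860) / 95352 = 72815360 / 95352 ≈ 763.65
y: (11684·434 + 11440·364 + 72228·424) / 95352 = 39859688 / 95352 ≈ 418.03
From (515, 290): dx = 248.65, dy = 128.03, so the distance is √(dx²+dy²) ≈ 279.67.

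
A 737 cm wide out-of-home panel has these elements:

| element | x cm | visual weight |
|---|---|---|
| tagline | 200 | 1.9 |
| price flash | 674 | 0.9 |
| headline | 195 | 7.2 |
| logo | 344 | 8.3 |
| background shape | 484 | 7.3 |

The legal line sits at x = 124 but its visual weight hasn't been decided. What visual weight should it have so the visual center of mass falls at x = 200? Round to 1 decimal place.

w ≈ 48.1

Fixed elements: Σw = 1.9 + 0.9 + 7.2 + 8.3 + 7.3 = 25.6, Σw·x = 1.9·200 + 0.9·674 + 7.2·195 + 8.3·344 + 7.3·484 = 8779.0.
Balance at x = 200 requires (8779.0 + w·124) / (25.6 + w) = 200.
So w = (200·25.6 − 8779.0)/(124 − 200) = -3659.0/-76 ≈ 48.14.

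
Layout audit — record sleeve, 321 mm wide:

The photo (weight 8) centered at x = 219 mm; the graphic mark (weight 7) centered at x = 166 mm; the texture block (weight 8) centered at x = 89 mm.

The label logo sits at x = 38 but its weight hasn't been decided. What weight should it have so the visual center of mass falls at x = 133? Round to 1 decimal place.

Existing Σw = 23 (8 + 7 + 8); existing moment 8·219 + 7·166 + 8·89 = 3626.
Balance at x = 133 requires (3626 + w·38) / (23 + w) = 133.
Rearranging, w·(38 − 133) = 133·23 − 3626 = -567, so w ≈ -567/-95 = 5.97.

w ≈ 6.0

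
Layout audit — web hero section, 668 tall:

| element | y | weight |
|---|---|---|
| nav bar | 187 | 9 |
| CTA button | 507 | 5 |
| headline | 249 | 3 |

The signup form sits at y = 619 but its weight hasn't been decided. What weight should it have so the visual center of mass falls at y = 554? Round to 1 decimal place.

Existing Σw = 17 (9 + 5 + 3); existing moment 9·187 + 5·507 + 3·249 = 4965.
Set Σw·y/Σw = 554: (4965 + 619w) = 554·(17 + w).
So w = (554·17 − 4965)/(619 − 554) = 4453/65 ≈ 68.51.

w ≈ 68.5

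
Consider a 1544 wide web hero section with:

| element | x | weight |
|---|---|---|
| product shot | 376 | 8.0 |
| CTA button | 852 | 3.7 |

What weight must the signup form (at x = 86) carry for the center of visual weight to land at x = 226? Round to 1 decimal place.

w ≈ 25.1

Known weights sum to 8.0 + 3.7 = 11.7; their moment is 8.0·376 + 3.7·852 = 6160.4.
Balance at x = 226 requires (6160.4 + w·86) / (11.7 + w) = 226.
Solving: w = (226·11.7 − 6160.4) / (86 − 226) = -3516.2 / -140 ≈ 25.12.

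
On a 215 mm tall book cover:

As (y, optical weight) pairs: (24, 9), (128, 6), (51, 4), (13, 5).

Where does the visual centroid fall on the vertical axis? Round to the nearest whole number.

y ≈ 52

Σw = 9 + 6 + 4 + 5 = 24.
Σw·y = 9·24 + 6·128 + 4·51 + 5·13 = 1253, so ȳ = 1253/24 ≈ 52.21.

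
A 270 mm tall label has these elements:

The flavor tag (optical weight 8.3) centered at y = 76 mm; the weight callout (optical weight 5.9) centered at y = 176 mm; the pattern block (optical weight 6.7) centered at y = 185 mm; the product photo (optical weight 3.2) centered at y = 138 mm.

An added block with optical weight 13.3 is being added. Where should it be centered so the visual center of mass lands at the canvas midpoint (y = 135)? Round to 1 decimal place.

y ≈ 127.7

After adding the added block, total weight = 8.3 + 5.9 + 6.7 + 3.2 + 13.3 = 37.4.
Along y: (3350.3 + 13.3·y) / 37.4 = 135 (existing moment 8.3·76 + 5.9·176 + 6.7·185 + 3.2·138 = 3350.3) ⇒ y = (5049.0 − 3350.3) / 13.3 ≈ 127.72.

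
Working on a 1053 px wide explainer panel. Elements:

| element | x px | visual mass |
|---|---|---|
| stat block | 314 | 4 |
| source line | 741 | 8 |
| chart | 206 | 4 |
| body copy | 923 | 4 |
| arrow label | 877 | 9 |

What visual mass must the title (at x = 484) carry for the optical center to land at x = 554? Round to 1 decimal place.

w ≈ 50.4

Known weights sum to 4 + 8 + 4 + 4 + 9 = 29; their moment is 4·314 + 8·741 + 4·206 + 4·923 + 9·877 = 19593.
Balance at x = 554 requires (19593 + w·484) / (29 + w) = 554.
Solving: w = (554·29 − 19593) / (484 − 554) = -3527 / -70 ≈ 50.39.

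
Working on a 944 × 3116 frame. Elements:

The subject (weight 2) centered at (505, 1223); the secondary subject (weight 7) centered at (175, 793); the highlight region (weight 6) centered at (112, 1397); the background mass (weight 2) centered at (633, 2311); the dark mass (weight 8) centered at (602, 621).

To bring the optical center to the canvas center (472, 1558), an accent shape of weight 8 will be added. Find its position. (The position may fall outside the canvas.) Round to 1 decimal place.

(823.4, 3180.6)

After adding the accent shape, total weight = 2 + 7 + 6 + 2 + 8 + 8 = 33.
Along x: (8989 + 8·x) / 33 = 472 (existing moment 2·505 + 7·175 + 6·112 + 2·633 + 8·602 = 8989) ⇒ x = (15576 − 8989) / 8 ≈ 823.38.
Along y: (25969 + 8·y) / 33 = 1558 (existing moment 2·1223 + 7·793 + 6·1397 + 2·2311 + 8·621 = 25969) ⇒ y = (51414 − 25969) / 8 ≈ 3180.62.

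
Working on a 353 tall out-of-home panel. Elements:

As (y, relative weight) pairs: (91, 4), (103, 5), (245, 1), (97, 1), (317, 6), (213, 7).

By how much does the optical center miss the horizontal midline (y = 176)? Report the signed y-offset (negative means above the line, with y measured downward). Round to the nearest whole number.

≈ 16

Total weight = 4 + 5 + 1 + 1 + 6 + 7 = 24.
Σw·y = 4614; ȳ = 4614/24 ≈ 192.25.
Difference: 192.25 − 176 ≈ 16.25.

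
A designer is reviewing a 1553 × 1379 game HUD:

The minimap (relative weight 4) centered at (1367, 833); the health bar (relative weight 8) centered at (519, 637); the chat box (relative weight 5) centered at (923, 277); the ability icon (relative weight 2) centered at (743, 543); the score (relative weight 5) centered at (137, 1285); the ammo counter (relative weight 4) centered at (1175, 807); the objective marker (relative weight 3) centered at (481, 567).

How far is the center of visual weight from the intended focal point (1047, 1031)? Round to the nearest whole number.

Weights sum to 4 + 8 + 5 + 2 + 5 + 4 + 3 = 31.
x: moment 22549 / weight 31 ≈ 727.39
Σw·y = 22253; ȳ = 22253/31 ≈ 717.84.
Relative to (1047, 1031): Δ = (-319.61, -313.16); |Δ| = √(-319.61² + -313.16²) ≈ 447.46.

≈ 447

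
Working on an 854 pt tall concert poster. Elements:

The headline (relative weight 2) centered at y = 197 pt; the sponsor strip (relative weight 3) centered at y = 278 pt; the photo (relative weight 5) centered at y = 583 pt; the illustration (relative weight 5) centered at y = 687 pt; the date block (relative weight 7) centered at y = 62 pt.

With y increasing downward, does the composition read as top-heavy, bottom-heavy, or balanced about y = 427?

Total weight = 2 + 3 + 5 + 5 + 7 = 22.
y: (2·197 + 3·278 + 5·583 + 5·687 + 7·62) / 22 = 8012 / 22 ≈ 364.18
Since 364.2 is above (smaller y than) 427, the composition reads top-heavy.

top-heavy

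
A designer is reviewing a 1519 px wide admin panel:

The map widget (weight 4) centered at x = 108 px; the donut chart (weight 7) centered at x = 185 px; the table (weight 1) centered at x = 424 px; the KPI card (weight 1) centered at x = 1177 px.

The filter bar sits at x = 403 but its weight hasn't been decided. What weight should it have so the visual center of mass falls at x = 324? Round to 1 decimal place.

w ≈ 11.2

Known weights sum to 4 + 7 + 1 + 1 = 13; their moment is 4·108 + 7·185 + 1·424 + 1·1177 = 3328.
Balance at x = 324 requires (3328 + w·403) / (13 + w) = 324.
Rearranging, w·(403 − 324) = 324·13 − 3328 = 884, so w ≈ 884/79 = 11.19.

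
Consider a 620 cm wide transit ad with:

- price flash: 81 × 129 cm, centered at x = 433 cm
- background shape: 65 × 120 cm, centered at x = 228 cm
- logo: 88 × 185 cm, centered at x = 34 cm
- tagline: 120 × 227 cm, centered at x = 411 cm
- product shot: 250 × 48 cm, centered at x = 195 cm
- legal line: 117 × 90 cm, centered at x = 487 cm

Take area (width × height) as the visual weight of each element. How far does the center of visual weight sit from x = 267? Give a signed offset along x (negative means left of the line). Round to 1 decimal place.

≈ 35.7 cm

Taking area as weight: price flash 81·129 = 10449, background shape 65·120 = 7800, logo 88·185 = 16280, tagline 120·227 = 27240, product shot 250·48 = 12000, legal line 117·90 = 10530. Sum 84299.
Σw·x = 25520087; x̄ = 25520087/84299 ≈ 302.73.
Difference: 302.73 − 267 ≈ 35.73.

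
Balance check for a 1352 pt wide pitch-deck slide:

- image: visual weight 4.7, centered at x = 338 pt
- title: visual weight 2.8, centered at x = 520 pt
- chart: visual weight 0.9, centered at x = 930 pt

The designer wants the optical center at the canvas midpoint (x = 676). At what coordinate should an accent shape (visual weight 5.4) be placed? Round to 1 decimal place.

x ≈ 1008.7

With the accent shape, Σw becomes 4.7 + 2.8 + 0.9 + 5.4 = 13.8.
x: target moment 13.8×676 = 9328.8; current 4.7·338 + 2.8·520 + 0.9·930 = 3881.6; the accent shape supplies 5447.2, so x = 5447.2/5.4 ≈ 1008.74.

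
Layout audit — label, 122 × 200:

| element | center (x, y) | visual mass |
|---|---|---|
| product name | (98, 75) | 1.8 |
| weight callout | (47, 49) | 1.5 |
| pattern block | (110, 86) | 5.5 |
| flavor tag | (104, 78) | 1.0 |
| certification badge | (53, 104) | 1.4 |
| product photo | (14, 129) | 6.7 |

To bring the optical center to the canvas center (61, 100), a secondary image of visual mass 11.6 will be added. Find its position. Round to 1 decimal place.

(58.2, 101.8)

After adding the secondary image, total weight = 1.8 + 1.5 + 5.5 + 1.0 + 1.4 + 6.7 + 11.6 = 29.5.
x: need Σw·x = 29.5·61 = 1799.5. Existing = 1.8·98 + 1.5·47 + 5.5·110 + 1.0·104 + 1.4·53 + 6.7·14 = 1123.9. Remainder 675.6 / 11.6 ≈ 58.24.
y: need Σw·y = 29.5·100 = 2950.0. Existing = 1.8·75 + 1.5·49 + 5.5·86 + 1.0·78 + 1.4·104 + 6.7·129 = 1769.4. Remainder 1180.6 / 11.6 ≈ 101.78.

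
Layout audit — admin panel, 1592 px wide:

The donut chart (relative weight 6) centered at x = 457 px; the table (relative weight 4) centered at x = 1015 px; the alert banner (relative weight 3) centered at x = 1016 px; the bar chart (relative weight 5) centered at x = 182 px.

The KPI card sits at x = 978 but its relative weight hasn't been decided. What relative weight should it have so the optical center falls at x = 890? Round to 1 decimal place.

w ≈ 59.8

Existing Σw = 18 (6 + 4 + 3 + 5); existing moment 6·457 + 4·1015 + 3·1016 + 5·182 = 10760.
For the centroid to hit 890: (10760 + w·978) / (18 + w) = 890.
So w = (890·18 − 10760)/(978 − 890) = 5260/88 ≈ 59.77.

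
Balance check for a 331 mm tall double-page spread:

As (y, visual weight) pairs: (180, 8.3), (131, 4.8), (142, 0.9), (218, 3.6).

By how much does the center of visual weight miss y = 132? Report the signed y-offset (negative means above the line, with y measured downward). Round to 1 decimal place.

≈ 40.5 mm

Weights sum to 8.3 + 4.8 + 0.9 + 3.6 = 17.6.
Σw·y = 8.3·180 + 4.8·131 + 0.9·142 + 3.6·218 = 3035.4, so ȳ = 3035.4/17.6 ≈ 172.47.
Against y = 132, that's 172.47 − 132 = 40.47.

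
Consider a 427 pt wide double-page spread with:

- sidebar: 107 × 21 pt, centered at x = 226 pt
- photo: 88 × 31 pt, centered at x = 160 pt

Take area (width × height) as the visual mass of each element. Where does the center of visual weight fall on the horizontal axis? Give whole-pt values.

x ≈ 190

Areas → weights: sidebar 107·21 = 2247, photo 88·31 = 2728; Σw = 4975.
x: (2247·226 + 2728·160) / 4975 = 944302 / 4975 ≈ 189.81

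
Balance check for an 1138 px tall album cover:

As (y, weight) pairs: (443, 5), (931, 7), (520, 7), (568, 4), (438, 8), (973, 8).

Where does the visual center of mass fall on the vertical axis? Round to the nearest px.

y ≈ 665

Weights sum to 5 + 7 + 7 + 4 + 8 + 8 = 39.
y: moment 25932 / weight 39 ≈ 664.92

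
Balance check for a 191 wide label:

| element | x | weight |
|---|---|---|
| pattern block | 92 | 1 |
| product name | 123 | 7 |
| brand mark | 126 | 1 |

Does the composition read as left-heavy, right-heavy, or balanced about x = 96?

right-heavy

Σw = 1 + 7 + 1 = 9.
x-moment: 1·92 + 7·123 + 1·126 = 1079; centroid 1079/9 ≈ 119.89.
119.9 vs midline 96 → right-heavy.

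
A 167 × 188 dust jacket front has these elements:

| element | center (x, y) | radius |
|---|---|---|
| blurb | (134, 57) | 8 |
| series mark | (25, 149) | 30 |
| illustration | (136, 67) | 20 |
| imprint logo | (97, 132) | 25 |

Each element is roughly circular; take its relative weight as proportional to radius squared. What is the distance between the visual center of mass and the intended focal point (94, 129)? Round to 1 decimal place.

r² weights: blurb 8² = 64, series mark 30² = 900, illustration 20² = 400, imprint logo 25² = 625. Total = 1989.
x-moment: 64·134 + 900·25 + 400·136 + 625·97 = 146101; centroid 146101/1989 ≈ 73.45.
y-moment: 64·57 + 900·149 + 400·67 + 625·132 = 247048; centroid 247048/1989 ≈ 124.21.
Relative to (94, 129): Δ = (-20.55, -4.79); |Δ| = √(-20.55² + -4.79²) ≈ 21.10.

≈ 21.1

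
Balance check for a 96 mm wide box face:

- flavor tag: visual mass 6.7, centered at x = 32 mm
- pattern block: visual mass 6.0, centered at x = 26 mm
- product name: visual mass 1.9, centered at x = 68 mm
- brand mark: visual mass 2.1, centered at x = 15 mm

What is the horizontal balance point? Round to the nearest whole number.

x ≈ 32

Weights sum to 6.7 + 6.0 + 1.9 + 2.1 = 16.7.
Σw·x = 6.7·32 + 6.0·26 + 1.9·68 + 2.1·15 = 531.1, so x̄ = 531.1/16.7 ≈ 31.80.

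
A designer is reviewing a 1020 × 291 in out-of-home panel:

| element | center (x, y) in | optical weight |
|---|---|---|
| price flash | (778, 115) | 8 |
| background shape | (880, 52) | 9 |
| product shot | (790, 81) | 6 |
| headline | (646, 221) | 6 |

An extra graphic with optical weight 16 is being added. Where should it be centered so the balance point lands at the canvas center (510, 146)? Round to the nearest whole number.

(12, 211)

After adding the extra graphic, total weight = 8 + 9 + 6 + 6 + 16 = 45.
Along x: (22760 + 16·x) / 45 = 510 (existing moment 8·778 + 9·880 + 6·790 + 6·646 = 22760) ⇒ x = (22950 − 22760) / 16 ≈ 11.88.
Along y: (3200 + 16·y) / 45 = 146 (existing moment 8·115 + 9·52 + 6·81 + 6·221 = 3200) ⇒ y = (6570 − 3200) / 16 ≈ 210.62.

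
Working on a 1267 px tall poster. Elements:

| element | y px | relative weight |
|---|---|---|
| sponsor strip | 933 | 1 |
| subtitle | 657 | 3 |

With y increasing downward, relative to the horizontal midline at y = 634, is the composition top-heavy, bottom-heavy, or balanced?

bottom-heavy

Total weight = 1 + 3 = 4.
y: (1·933 + 3·657) / 4 = 2904 / 4 ≈ 726.00
726.0 lies below (larger y than) the midline 634, so the layout is bottom-heavy.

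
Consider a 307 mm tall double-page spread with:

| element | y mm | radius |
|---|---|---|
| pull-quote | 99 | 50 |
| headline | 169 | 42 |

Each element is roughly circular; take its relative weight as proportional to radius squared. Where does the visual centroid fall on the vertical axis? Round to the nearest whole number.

Weights ∝ r²: pull-quote 50² = 2500, headline 42² = 1764; Σw = 4264.
y: (2500·99 + 1764·169) / 4264 = 545616 / 4264 ≈ 127.96

y ≈ 128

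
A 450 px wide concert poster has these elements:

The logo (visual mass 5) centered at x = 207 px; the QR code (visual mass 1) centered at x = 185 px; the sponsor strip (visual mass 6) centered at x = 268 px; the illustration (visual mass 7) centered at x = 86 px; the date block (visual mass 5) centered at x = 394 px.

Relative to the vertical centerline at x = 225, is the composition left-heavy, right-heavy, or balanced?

Σw = 5 + 1 + 6 + 7 + 5 = 24.
x-moment: 5·207 + 1·185 + 6·268 + 7·86 + 5·394 = 5400; centroid 5400/24 ≈ 225.00.
225.00 = 225 exactly: balanced.

balanced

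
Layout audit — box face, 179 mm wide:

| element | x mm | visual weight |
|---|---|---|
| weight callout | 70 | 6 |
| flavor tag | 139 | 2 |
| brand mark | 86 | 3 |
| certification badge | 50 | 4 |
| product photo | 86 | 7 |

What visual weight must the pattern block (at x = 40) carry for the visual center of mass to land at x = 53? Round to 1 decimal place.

Existing Σw = 22 (6 + 2 + 3 + 4 + 7); existing moment 6·70 + 2·139 + 3·86 + 4·50 + 7·86 = 1758.
Balance at x = 53 requires (1758 + w·40) / (22 + w) = 53.
Rearranging, w·(40 − 53) = 53·22 − 1758 = -592, so w ≈ -592/-13 = 45.54.

w ≈ 45.5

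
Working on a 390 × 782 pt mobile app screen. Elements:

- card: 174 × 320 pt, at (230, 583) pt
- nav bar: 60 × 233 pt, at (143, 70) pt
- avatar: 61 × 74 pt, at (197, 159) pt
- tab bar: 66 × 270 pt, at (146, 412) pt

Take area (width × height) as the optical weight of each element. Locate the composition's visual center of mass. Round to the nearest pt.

(199, 451)

Areas → weights: card 174·320 = 55680, nav bar 60·233 = 13980, avatar 61·74 = 4514, tab bar 66·270 = 17820; Σw = 91994.
Σw·x = 55680·230 + 13980·143 + 4514·197 + 17820·146 = 18296518, so x̄ = 18296518/91994 ≈ 198.89.
Σw·y = 55680·583 + 13980·70 + 4514·159 + 17820·412 = 41499606, so ȳ = 41499606/91994 ≈ 451.11.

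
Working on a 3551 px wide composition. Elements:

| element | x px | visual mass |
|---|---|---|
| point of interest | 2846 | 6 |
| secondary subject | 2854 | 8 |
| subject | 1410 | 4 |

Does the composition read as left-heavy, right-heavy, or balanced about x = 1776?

Weights sum to 6 + 8 + 4 = 18.
Σw·x = 6·2846 + 8·2854 + 4·1410 = 45548, so x̄ = 45548/18 ≈ 2530.44.
2530.4 vs midline 1776 → right-heavy.

right-heavy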